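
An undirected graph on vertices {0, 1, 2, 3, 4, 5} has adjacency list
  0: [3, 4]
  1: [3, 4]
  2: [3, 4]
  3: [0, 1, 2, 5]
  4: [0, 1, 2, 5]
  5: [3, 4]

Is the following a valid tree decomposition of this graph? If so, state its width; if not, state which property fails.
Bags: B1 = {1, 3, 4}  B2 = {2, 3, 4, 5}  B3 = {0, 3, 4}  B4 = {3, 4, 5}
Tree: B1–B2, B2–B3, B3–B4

A tree decomposition must satisfy three properties: every vertex lies in some bag; for every edge, both endpoints lie together in some bag; and for every vertex, the bags containing it form a connected subtree. Here bags containing vertex 5 are not connected in the tree, so the decomposition is invalid.

No — bags containing vertex 5 are not connected in the tree.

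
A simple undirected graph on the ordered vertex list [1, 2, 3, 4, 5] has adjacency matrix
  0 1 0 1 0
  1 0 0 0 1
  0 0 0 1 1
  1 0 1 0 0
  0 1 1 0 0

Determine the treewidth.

2

A width-2 tree decomposition is:
Bags: B1 = {1, 2, 4}  B2 = {2, 4, 5}  B3 = {3, 4, 5}
Tree: B1–B2, B2–B3
Each bag holds 3 vertices, so the decomposition has width 2, which upper-bounds the treewidth. Since 4–1–2–5–3–4 is a cycle in G, G is not acyclic. Forests are exactly the graphs of treewidth ≤ 1, so tw(G) ≥ 2. Combining the bounds, tw(G) = 2.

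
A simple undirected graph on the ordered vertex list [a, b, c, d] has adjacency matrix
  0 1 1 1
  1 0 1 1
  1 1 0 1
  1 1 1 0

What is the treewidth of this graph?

3

A width-3 tree decomposition is:
Bags: B1 = {a, b, c, d}
Tree: (single bag)
A single bag containing all 4 vertices is trivially a valid decomposition of width 3. On the other hand G contains the 4-clique {a, b, c, d}. A clique must lie in a single bag of any decomposition, so no decomposition can have width below 3. The upper and lower bounds meet at 3, so that is the treewidth.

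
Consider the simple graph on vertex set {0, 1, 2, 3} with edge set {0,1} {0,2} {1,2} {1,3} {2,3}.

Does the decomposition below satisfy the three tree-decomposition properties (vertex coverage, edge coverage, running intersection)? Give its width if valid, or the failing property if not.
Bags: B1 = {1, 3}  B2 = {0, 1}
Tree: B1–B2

No — vertex 2 appears in no bag.

A tree decomposition must satisfy three properties: every vertex lies in some bag; for every edge, both endpoints lie together in some bag; and for every vertex, the bags containing it form a connected subtree. Here vertex 2 appears in no bag, so the decomposition is invalid.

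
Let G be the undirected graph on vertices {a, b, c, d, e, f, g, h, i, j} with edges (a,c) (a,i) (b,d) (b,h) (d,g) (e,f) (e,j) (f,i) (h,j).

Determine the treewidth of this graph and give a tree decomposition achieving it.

Every bag has size at most 2, so the width is 2 − 1 = 1 and tw(G) ≤ 1. G has an edge, so its treewidth is at least 1. The upper and lower bounds meet at 1, so that is the treewidth.

Treewidth 1.
Bags: B1 = {a, c}  B2 = {a, i}  B3 = {f, i}  B4 = {e, f}  B5 = {e, j}  B6 = {h, j}  B7 = {b, h}  B8 = {b, d}  B9 = {d, g}
Tree: B1–B2, B2–B3, B3–B4, B4–B5, B5–B6, B6–B7, B7–B8, B8–B9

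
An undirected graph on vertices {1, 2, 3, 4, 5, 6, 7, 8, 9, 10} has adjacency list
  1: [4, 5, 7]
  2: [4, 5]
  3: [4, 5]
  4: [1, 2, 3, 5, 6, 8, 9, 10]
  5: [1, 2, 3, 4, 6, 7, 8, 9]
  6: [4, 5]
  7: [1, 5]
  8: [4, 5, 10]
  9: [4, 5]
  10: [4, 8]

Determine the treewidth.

A width-2 tree decomposition is:
Bags: B1 = {1, 4, 5}  B2 = {1, 5, 7}  B3 = {3, 4, 5}  B4 = {4, 5, 8}  B5 = {2, 4, 5}  B6 = {4, 8, 10}  B7 = {4, 5, 9}  B8 = {4, 5, 6}
Tree: B1–B2, B1–B3, B1–B4, B4–B5, B4–B6, B5–B7, B7–B8
The largest bag has 3 vertices, giving width 2; this decomposition certifies tw(G) ≤ 2. For the lower bound, the 3 vertices {4, 8, 10} are pairwise adjacent, and any tree decomposition puts a clique entirely inside one bag — forcing width ≥ 2. Combining the bounds, tw(G) = 2.

2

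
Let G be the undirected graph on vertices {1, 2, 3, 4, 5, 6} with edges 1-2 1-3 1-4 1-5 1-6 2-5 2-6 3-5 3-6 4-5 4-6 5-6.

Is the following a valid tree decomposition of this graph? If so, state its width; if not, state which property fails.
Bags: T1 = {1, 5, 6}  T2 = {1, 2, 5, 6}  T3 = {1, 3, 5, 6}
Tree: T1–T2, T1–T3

A tree decomposition must satisfy three properties: every vertex lies in some bag; for every edge, both endpoints lie together in some bag; and for every vertex, the bags containing it form a connected subtree. Here vertex 4 appears in no bag, so the decomposition is invalid.

No — vertex 4 appears in no bag.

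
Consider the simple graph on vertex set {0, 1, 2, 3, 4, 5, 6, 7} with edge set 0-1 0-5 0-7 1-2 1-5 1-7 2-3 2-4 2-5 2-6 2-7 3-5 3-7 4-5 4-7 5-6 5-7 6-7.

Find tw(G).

A width-3 tree decomposition is:
Bags: B1 = {2, 5, 6, 7}  B2 = {1, 2, 5, 7}  B3 = {2, 3, 5, 7}  B4 = {0, 1, 5, 7}  B5 = {2, 4, 5, 7}
Tree: B1–B2, B2–B3, B2–B4, B1–B5
The largest bag has 4 vertices, giving width 3; this decomposition certifies tw(G) ≤ 3. On the other hand G contains the 4-clique {0, 1, 5, 7}. A clique must lie in a single bag of any decomposition, so no decomposition can have width below 3. Hence tw(G) = 3 exactly.

3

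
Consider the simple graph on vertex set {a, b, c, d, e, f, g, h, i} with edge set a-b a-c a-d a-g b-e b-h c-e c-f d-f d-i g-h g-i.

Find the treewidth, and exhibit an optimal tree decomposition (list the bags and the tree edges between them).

Every bag has size at most 4, so the width is 4 − 1 = 3 and tw(G) ≤ 3. For the lower bound: the 4 vertex sets {d,f,i}, {g}, {a}, {b,c,e,h} are disjoint, each induces a connected subgraph, and every pair is joined by at least one edge of G. Contracting each set to a single vertex therefore yields K_{4} as a minor, and since treewidth is minor-monotone, tw(G) ≥ tw(K_{4}) = 3. Hence tw(G) = 3 exactly.

Treewidth 3.
Bags: B1 = {d, f, g, i}  B2 = {a, d, f, g}  B3 = {a, c, f, g}  B4 = {a, c, g, h}  B5 = {a, b, c, h}  B6 = {b, c, e, h}
Tree: B1–B2, B2–B3, B3–B4, B4–B5, B5–B6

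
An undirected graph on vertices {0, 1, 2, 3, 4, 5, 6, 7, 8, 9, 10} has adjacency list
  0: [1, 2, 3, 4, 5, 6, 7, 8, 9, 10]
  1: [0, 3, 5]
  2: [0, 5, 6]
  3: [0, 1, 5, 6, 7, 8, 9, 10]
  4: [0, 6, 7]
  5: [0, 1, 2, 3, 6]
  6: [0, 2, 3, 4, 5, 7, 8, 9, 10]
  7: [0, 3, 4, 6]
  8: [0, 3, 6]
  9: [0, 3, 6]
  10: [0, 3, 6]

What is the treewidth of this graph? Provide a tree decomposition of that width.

Treewidth 3.
One such decomposition:
Bags: B1 = {0, 3, 5, 6}  B2 = {0, 3, 6, 10}  B3 = {0, 3, 6, 7}  B4 = {0, 4, 6, 7}  B5 = {0, 3, 6, 9}  B6 = {0, 1, 3, 5}  B7 = {0, 2, 5, 6}  B8 = {0, 3, 6, 8}
Tree: B1–B2, B1–B3, B3–B4, B2–B5, B1–B6, B1–B7, B2–B8

Each bag holds 4 vertices, so the decomposition has width 3, which upper-bounds the treewidth. Conversely, {0, 1, 3, 5} is a clique of size 4, and the vertices of any clique must share a bag in every tree decomposition; so some bag has ≥ 4 vertices and tw(G) ≥ 3. Hence tw(G) = 3 exactly.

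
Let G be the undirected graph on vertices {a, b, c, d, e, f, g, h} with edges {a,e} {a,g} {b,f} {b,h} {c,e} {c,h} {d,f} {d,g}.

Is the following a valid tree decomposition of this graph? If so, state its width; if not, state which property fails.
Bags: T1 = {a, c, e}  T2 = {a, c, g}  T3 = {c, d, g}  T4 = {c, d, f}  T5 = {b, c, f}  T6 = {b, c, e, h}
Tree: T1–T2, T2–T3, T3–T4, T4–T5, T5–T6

No — bags containing vertex e are not connected in the tree.

A tree decomposition must satisfy three properties: every vertex lies in some bag; for every edge, both endpoints lie together in some bag; and for every vertex, the bags containing it form a connected subtree. Here bags containing vertex e are not connected in the tree, so the decomposition is invalid.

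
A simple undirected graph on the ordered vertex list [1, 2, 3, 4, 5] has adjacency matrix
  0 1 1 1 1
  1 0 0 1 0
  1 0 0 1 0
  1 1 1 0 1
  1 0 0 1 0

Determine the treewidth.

A width-2 tree decomposition is:
Bags: B1 = {1, 4, 5}  B2 = {1, 3, 4}  B3 = {1, 2, 4}
Tree: B1–B2, B1–B3
Every bag has size at most 3, so the width is 3 − 1 = 2 and tw(G) ≤ 2. On the other hand G contains the 3-clique {1, 2, 4}. A clique must lie in a single bag of any decomposition, so no decomposition can have width below 2. The upper and lower bounds meet at 2, so that is the treewidth.

2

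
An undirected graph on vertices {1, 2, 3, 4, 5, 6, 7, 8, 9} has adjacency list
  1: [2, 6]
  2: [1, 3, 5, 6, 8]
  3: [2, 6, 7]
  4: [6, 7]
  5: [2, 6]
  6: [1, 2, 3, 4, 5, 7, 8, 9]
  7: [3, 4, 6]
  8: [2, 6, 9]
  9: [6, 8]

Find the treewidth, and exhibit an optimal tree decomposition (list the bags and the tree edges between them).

Each bag holds 3 vertices, so the decomposition has width 2, which upper-bounds the treewidth. On the other hand G contains the 3-clique {6, 8, 9}. A clique must lie in a single bag of any decomposition, so no decomposition can have width below 2. The upper and lower bounds meet at 2, so that is the treewidth.

Treewidth 2.
One such decomposition:
Bags: B1 = {2, 3, 6}  B2 = {1, 2, 6}  B3 = {2, 6, 8}  B4 = {3, 6, 7}  B5 = {4, 6, 7}  B6 = {2, 5, 6}  B7 = {6, 8, 9}
Tree: B1–B2, B1–B3, B1–B4, B4–B5, B2–B6, B3–B7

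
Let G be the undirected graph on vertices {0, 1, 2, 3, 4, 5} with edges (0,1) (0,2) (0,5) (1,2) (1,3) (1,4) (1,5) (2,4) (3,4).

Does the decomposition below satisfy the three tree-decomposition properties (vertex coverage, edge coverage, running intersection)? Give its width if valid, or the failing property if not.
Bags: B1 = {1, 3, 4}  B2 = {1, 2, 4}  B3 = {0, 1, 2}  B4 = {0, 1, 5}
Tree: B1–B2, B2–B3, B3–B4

Yes; width 2.

Checking the three conditions: (i) the bags cover all of {0, 1, 2, 3, 4, 5}; (ii) for each edge, some bag contains both endpoints; (iii) the bags containing any fixed vertex form a subtree. All hold, so the decomposition is valid with width 3 − 1 = 2.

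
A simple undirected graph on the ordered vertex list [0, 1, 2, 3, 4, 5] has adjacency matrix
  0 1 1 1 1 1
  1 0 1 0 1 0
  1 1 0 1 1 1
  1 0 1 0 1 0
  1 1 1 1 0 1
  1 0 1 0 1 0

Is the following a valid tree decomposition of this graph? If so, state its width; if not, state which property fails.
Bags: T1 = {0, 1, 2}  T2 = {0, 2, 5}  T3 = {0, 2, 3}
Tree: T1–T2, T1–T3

A tree decomposition must satisfy three properties: every vertex lies in some bag; for every edge, both endpoints lie together in some bag; and for every vertex, the bags containing it form a connected subtree. Here vertex 4 appears in no bag, so the decomposition is invalid.

No — vertex 4 appears in no bag.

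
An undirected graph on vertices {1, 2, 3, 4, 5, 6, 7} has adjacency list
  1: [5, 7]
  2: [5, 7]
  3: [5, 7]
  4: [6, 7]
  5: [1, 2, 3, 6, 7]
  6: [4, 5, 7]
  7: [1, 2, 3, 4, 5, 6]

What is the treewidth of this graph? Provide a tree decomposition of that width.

The largest bag has 3 vertices, giving width 2; this decomposition certifies tw(G) ≤ 2. On the other hand G contains the 3-clique {4, 6, 7}. A clique must lie in a single bag of any decomposition, so no decomposition can have width below 2. The upper and lower bounds meet at 2, so that is the treewidth.

Treewidth 2.
Bags: B1 = {1, 5, 7}  B2 = {3, 5, 7}  B3 = {5, 6, 7}  B4 = {4, 6, 7}  B5 = {2, 5, 7}
Tree: B1–B2, B2–B3, B3–B4, B3–B5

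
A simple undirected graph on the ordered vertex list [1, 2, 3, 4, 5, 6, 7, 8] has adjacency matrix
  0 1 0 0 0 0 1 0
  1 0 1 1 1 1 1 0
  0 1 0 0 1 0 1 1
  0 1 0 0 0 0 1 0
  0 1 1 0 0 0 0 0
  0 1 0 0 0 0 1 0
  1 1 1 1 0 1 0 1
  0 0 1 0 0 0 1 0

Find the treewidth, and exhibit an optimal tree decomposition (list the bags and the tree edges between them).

Every bag has size at most 3, so the width is 3 − 1 = 2 and tw(G) ≤ 2. For the lower bound, the 3 vertices {3, 7, 8} are pairwise adjacent, and any tree decomposition puts a clique entirely inside one bag — forcing width ≥ 2. The upper and lower bounds meet at 2, so that is the treewidth.

Treewidth 2.
Bags: B1 = {2, 4, 7}  B2 = {2, 3, 7}  B3 = {2, 6, 7}  B4 = {1, 2, 7}  B5 = {3, 7, 8}  B6 = {2, 3, 5}
Tree: B1–B2, B2–B3, B1–B4, B2–B5, B2–B6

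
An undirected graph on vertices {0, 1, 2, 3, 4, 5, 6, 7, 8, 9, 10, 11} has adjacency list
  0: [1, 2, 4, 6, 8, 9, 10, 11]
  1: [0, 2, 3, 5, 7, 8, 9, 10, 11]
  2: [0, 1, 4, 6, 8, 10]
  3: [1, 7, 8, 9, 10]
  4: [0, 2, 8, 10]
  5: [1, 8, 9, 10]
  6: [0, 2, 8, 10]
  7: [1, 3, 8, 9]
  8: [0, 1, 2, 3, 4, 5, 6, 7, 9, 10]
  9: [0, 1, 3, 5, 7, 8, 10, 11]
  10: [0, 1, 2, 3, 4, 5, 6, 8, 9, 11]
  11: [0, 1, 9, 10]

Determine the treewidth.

A width-4 tree decomposition is:
Bags: B1 = {0, 1, 2, 8, 10}  B2 = {0, 2, 4, 8, 10}  B3 = {0, 2, 6, 8, 10}  B4 = {0, 1, 8, 9, 10}  B5 = {1, 5, 8, 9, 10}  B6 = {1, 3, 8, 9, 10}  B7 = {1, 3, 7, 8, 9}  B8 = {0, 1, 9, 10, 11}
Tree: B1–B2, B2–B3, B1–B4, B4–B5, B4–B6, B6–B7, B4–B8
The largest bag has 5 vertices, giving width 4; this decomposition certifies tw(G) ≤ 4. For the lower bound, the 5 vertices {0, 1, 8, 9, 10} are pairwise adjacent, and any tree decomposition puts a clique entirely inside one bag — forcing width ≥ 4. Hence tw(G) = 4 exactly.

4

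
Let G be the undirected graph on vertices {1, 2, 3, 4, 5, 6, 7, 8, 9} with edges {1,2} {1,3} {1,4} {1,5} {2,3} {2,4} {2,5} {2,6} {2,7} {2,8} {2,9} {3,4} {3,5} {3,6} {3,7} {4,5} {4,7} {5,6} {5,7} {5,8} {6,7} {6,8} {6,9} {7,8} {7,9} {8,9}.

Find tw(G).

4

A width-4 tree decomposition is:
Bags: B1 = {2, 6, 7, 8, 9}  B2 = {2, 5, 6, 7, 8}  B3 = {2, 3, 5, 6, 7}  B4 = {2, 3, 4, 5, 7}  B5 = {1, 2, 3, 4, 5}
Tree: B1–B2, B2–B3, B3–B4, B4–B5
Each bag holds 5 vertices, so the decomposition has width 4, which upper-bounds the treewidth. For the lower bound, the 5 vertices {2, 6, 7, 8, 9} are pairwise adjacent, and any tree decomposition puts a clique entirely inside one bag — forcing width ≥ 4. The upper and lower bounds meet at 4, so that is the treewidth.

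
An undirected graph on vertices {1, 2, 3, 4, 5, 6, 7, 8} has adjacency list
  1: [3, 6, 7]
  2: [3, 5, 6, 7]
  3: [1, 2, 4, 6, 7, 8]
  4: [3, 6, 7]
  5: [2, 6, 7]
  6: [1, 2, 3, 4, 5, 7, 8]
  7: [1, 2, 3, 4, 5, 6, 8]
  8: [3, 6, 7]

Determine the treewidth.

A width-3 tree decomposition is:
Bags: B1 = {3, 4, 6, 7}  B2 = {2, 3, 6, 7}  B3 = {1, 3, 6, 7}  B4 = {3, 6, 7, 8}  B5 = {2, 5, 6, 7}
Tree: B1–B2, B2–B3, B2–B4, B2–B5
Every bag has size at most 4, so the width is 4 − 1 = 3 and tw(G) ≤ 3. Conversely, {3, 6, 7, 8} is a clique of size 4, and the vertices of any clique must share a bag in every tree decomposition; so some bag has ≥ 4 vertices and tw(G) ≥ 3. Combining the bounds, tw(G) = 3.

3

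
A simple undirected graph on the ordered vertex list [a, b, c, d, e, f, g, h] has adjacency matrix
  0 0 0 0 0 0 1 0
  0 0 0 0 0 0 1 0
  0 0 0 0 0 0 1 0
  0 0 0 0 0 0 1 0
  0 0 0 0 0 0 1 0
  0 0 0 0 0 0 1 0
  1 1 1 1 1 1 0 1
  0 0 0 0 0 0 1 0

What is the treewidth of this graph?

1

A width-1 tree decomposition is:
Bags: B1 = {f, g}  B2 = {b, g}  B3 = {a, g}  B4 = {c, g}  B5 = {d, g}  B6 = {g, h}  B7 = {e, g}
Tree: B1–B2, B1–B3, B2–B4, B4–B5, B2–B6, B2–B7
Each bag holds 2 vertices, so the decomposition has width 1, which upper-bounds the treewidth. G has an edge, so its treewidth is at least 1. Therefore the treewidth is 1.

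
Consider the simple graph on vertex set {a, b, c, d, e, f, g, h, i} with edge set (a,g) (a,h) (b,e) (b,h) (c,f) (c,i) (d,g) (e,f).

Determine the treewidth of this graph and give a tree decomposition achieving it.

Every bag has size at most 2, so the width is 2 − 1 = 1 and tw(G) ≤ 1. Since G has at least one edge (e.g. i–c), it is not an edgeless graph, so tw(G) ≥ 1. Hence tw(G) = 1 exactly.

Treewidth 1.
One such decomposition:
Bags: B1 = {c, i}  B2 = {c, f}  B3 = {e, f}  B4 = {b, e}  B5 = {b, h}  B6 = {a, h}  B7 = {a, g}  B8 = {d, g}
Tree: B1–B2, B2–B3, B3–B4, B4–B5, B5–B6, B6–B7, B7–B8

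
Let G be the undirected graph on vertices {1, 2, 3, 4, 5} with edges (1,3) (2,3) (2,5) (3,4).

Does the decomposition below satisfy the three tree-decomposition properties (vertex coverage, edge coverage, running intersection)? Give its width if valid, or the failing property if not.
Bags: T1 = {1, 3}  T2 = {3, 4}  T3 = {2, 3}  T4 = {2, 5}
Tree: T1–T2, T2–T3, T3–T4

Vertex coverage: the bags together contain {1, 2, 3, 4, 5}, the full vertex set. Edge coverage: each edge of G has both endpoints in at least one bag. Running intersection: for every vertex, the bags containing it form a connected subtree. All three properties hold, so this is a valid tree decomposition of width max|bag| − 1 = 1, and hence tw(G) ≤ 1.

Yes; width 1.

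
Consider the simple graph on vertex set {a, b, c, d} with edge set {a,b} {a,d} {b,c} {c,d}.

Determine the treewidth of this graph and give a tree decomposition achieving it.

The largest bag has 3 vertices, giving width 2; this decomposition certifies tw(G) ≤ 2. The edges a–d–c–b–a form a cycle, so G is not a tree and its treewidth is at least 2. The upper and lower bounds meet at 2, so that is the treewidth.

Treewidth 2.
Bags: B1 = {a, c, d}  B2 = {a, b, c}
Tree: B1–B2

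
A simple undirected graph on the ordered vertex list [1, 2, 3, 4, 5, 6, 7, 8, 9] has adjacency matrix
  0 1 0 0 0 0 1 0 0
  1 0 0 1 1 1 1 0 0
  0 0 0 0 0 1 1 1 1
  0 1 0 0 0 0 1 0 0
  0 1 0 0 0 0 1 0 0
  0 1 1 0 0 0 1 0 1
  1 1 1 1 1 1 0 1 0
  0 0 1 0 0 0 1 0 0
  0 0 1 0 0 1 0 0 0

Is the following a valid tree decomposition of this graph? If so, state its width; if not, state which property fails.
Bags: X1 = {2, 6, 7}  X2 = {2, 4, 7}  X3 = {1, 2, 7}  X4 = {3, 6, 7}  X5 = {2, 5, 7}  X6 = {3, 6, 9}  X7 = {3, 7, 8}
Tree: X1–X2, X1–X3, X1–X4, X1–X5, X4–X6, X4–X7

Yes; width 2.

Vertex coverage: the bags together contain {1, 2, 3, 4, 5, 6, 7, 8, 9}, the full vertex set. Edge coverage: each edge of G has both endpoints in at least one bag. Running intersection: for every vertex, the bags containing it form a connected subtree. All three properties hold, so this is a valid tree decomposition of width max|bag| − 1 = 2, and hence tw(G) ≤ 2.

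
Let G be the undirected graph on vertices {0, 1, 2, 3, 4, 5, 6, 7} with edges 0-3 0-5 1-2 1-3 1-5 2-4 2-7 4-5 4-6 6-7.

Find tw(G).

A width-2 tree decomposition is:
Bags: B1 = {4, 6, 7}  B2 = {2, 4, 7}  B3 = {2, 4, 5}  B4 = {1, 2, 5}  B5 = {0, 1, 5}  B6 = {0, 1, 3}
Tree: B1–B2, B2–B3, B3–B4, B4–B5, B5–B6
Each bag holds 3 vertices, so the decomposition has width 2, which upper-bounds the treewidth. The edges 6–7–2–4–6 form a cycle, so G is not a tree and its treewidth is at least 2. The upper and lower bounds meet at 2, so that is the treewidth.

2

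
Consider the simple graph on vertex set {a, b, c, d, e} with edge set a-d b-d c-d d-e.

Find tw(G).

A width-1 tree decomposition is:
Bags: B1 = {a, d}  B2 = {b, d}  B3 = {d, e}  B4 = {c, d}
Tree: B1–B2, B2–B3, B1–B4
Each bag holds 2 vertices, so the decomposition has width 1, which upper-bounds the treewidth. Since G has at least one edge (e.g. d–a), it is not an edgeless graph, so tw(G) ≥ 1. Combining the bounds, tw(G) = 1.

1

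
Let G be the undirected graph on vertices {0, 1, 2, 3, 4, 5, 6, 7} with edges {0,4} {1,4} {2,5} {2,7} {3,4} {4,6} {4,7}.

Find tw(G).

1

A width-1 tree decomposition is:
Bags: B1 = {2, 5}  B2 = {2, 7}  B3 = {4, 7}  B4 = {1, 4}  B5 = {3, 4}  B6 = {0, 4}  B7 = {4, 6}
Tree: B1–B2, B2–B3, B3–B4, B3–B5, B5–B6, B6–B7
The largest bag has 2 vertices, giving width 1; this decomposition certifies tw(G) ≤ 1. G has an edge, so its treewidth is at least 1. Hence tw(G) = 1 exactly.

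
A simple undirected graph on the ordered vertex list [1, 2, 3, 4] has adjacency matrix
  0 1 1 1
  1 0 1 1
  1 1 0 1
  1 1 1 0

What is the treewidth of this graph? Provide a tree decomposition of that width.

A single bag containing all 4 vertices is trivially a valid decomposition of width 3. On the other hand G contains the 4-clique {1, 2, 3, 4}. A clique must lie in a single bag of any decomposition, so no decomposition can have width below 3. Hence tw(G) = 3 exactly.

Treewidth 3.
One optimal decomposition is:
Bags: B1 = {1, 2, 3, 4}
Tree: (single bag)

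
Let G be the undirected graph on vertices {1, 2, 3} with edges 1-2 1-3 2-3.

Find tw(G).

A width-2 tree decomposition is:
Bags: B1 = {1, 2, 3}
Tree: (single bag)
With just one bag of size 3, the width is 3 − 1 = 2, so tw(G) ≤ 2. Conversely, {1, 2, 3} is a clique of size 3, and the vertices of any clique must share a bag in every tree decomposition; so some bag has ≥ 3 vertices and tw(G) ≥ 2. Combining the bounds, tw(G) = 2.

2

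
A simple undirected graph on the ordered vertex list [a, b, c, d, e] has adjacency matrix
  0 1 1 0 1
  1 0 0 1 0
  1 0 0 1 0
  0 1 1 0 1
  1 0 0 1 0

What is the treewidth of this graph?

2

A width-2 tree decomposition is:
Bags: B1 = {a, c, d}  B2 = {a, d, e}  B3 = {a, b, d}
Tree: B1–B2, B2–B3
Every bag has size at most 3, so the width is 3 − 1 = 2 and tw(G) ≤ 2. Since a–c–d–e–a is a cycle in G, G is not acyclic. Forests are exactly the graphs of treewidth ≤ 1, so tw(G) ≥ 2. Hence tw(G) = 2 exactly.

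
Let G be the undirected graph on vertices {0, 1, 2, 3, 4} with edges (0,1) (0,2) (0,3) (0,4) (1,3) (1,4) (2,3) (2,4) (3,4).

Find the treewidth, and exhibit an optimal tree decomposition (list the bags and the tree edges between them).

Each bag holds 4 vertices, so the decomposition has width 3, which upper-bounds the treewidth. On the other hand G contains the 4-clique {0, 1, 3, 4}. A clique must lie in a single bag of any decomposition, so no decomposition can have width below 3. Therefore the treewidth is 3.

Treewidth 3.
One optimal decomposition is:
Bags: B1 = {0, 1, 3, 4}  B2 = {0, 2, 3, 4}
Tree: B1–B2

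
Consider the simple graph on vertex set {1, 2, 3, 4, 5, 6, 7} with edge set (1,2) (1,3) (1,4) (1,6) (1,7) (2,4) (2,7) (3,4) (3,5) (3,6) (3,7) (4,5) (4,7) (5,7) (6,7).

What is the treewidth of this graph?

A width-3 tree decomposition is:
Bags: B1 = {1, 3, 4, 7}  B2 = {1, 2, 4, 7}  B3 = {3, 4, 5, 7}  B4 = {1, 3, 6, 7}
Tree: B1–B2, B1–B3, B1–B4
The largest bag has 4 vertices, giving width 3; this decomposition certifies tw(G) ≤ 3. For the lower bound, the 4 vertices {1, 2, 4, 7} are pairwise adjacent, and any tree decomposition puts a clique entirely inside one bag — forcing width ≥ 3. Therefore the treewidth is 3.

3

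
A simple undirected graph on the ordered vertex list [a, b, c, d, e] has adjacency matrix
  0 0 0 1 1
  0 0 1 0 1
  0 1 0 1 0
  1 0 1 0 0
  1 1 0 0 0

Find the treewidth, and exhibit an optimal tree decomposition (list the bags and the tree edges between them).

Treewidth 2.
One such decomposition:
Bags: B1 = {a, d, e}  B2 = {b, d, e}  B3 = {b, c, d}
Tree: B1–B2, B2–B3

The largest bag has 3 vertices, giving width 2; this decomposition certifies tw(G) ≤ 2. Since d–a–e–b–c–d is a cycle in G, G is not acyclic. Forests are exactly the graphs of treewidth ≤ 1, so tw(G) ≥ 2. Hence tw(G) = 2 exactly.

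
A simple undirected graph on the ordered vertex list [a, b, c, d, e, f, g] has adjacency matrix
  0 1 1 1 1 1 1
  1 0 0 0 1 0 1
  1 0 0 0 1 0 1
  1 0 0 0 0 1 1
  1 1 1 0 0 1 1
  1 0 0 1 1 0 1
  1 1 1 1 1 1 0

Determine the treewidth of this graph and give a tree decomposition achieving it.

Treewidth 3.
One such decomposition:
Bags: B1 = {a, e, f, g}  B2 = {a, c, e, g}  B3 = {a, b, e, g}  B4 = {a, d, f, g}
Tree: B1–B2, B1–B3, B1–B4

Each bag holds 4 vertices, so the decomposition has width 3, which upper-bounds the treewidth. Conversely, {a, d, f, g} is a clique of size 4, and the vertices of any clique must share a bag in every tree decomposition; so some bag has ≥ 4 vertices and tw(G) ≥ 3. The upper and lower bounds meet at 3, so that is the treewidth.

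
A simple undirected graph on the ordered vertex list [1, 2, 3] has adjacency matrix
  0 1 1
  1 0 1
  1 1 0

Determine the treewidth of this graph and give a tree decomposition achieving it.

With just one bag of size 3, the width is 3 − 1 = 2, so tw(G) ≤ 2. Conversely, {1, 2, 3} is a clique of size 3, and the vertices of any clique must share a bag in every tree decomposition; so some bag has ≥ 3 vertices and tw(G) ≥ 2. Therefore the treewidth is 2.

Treewidth 2.
One such decomposition:
Bags: B1 = {1, 2, 3}
Tree: (single bag)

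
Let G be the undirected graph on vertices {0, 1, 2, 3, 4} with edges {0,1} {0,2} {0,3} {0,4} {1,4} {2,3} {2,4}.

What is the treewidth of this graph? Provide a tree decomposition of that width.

The largest bag has 3 vertices, giving width 2; this decomposition certifies tw(G) ≤ 2. Conversely, {0, 1, 4} is a clique of size 3, and the vertices of any clique must share a bag in every tree decomposition; so some bag has ≥ 3 vertices and tw(G) ≥ 2. Therefore the treewidth is 2.

Treewidth 2.
Bags: B1 = {0, 2, 4}  B2 = {0, 2, 3}  B3 = {0, 1, 4}
Tree: B1–B2, B1–B3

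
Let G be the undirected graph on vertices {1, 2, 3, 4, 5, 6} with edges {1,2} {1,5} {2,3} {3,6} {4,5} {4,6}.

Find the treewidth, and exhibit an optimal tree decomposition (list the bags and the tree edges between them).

Treewidth 2.
Bags: B1 = {1, 2, 5}  B2 = {2, 3, 5}  B3 = {3, 5, 6}  B4 = {4, 5, 6}
Tree: B1–B2, B2–B3, B3–B4

The largest bag has 3 vertices, giving width 2; this decomposition certifies tw(G) ≤ 2. The edges 5–1–2–3–6–4–5 form a cycle, so G is not a tree and its treewidth is at least 2. Combining the bounds, tw(G) = 2.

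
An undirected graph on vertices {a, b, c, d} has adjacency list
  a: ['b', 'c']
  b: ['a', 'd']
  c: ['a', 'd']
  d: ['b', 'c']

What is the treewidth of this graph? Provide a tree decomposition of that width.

Every bag has size at most 3, so the width is 3 − 1 = 2 and tw(G) ≤ 2. The edges d–c–a–b–d form a cycle, so G is not a tree and its treewidth is at least 2. Combining the bounds, tw(G) = 2.

Treewidth 2.
One such decomposition:
Bags: B1 = {a, c, d}  B2 = {a, b, d}
Tree: B1–B2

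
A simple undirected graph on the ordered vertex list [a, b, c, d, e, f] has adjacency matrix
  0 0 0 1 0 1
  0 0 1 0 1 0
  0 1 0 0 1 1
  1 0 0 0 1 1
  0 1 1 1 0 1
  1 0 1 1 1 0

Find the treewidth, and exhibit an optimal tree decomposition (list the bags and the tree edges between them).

Treewidth 2.
One such decomposition:
Bags: B1 = {c, e, f}  B2 = {b, c, e}  B3 = {d, e, f}  B4 = {a, d, f}
Tree: B1–B2, B1–B3, B3–B4

Every bag has size at most 3, so the width is 3 − 1 = 2 and tw(G) ≤ 2. On the other hand G contains the 3-clique {d, e, f}. A clique must lie in a single bag of any decomposition, so no decomposition can have width below 2. Therefore the treewidth is 2.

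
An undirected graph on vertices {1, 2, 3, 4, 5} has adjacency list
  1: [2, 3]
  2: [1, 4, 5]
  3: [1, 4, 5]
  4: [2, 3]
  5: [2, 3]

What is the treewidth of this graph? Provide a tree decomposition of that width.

Each bag holds 3 vertices, so the decomposition has width 2, which upper-bounds the treewidth. For the lower bound, G contains the cycle 1–3–4–2–1, so G is not a forest; only forests have treewidth ≤ 1, hence tw(G) ≥ 2. Hence tw(G) = 2 exactly.

Treewidth 2.
One such decomposition:
Bags: B1 = {1, 2, 3}  B2 = {2, 3, 4}  B3 = {2, 3, 5}
Tree: B1–B2, B2–B3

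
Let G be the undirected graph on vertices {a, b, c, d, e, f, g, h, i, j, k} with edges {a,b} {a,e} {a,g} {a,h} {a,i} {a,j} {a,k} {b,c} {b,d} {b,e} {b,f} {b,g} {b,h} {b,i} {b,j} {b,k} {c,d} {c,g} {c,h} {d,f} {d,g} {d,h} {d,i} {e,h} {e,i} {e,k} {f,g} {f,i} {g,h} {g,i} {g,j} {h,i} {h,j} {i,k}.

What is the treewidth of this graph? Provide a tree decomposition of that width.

The largest bag has 5 vertices, giving width 4; this decomposition certifies tw(G) ≤ 4. Conversely, {b, c, d, g, h} is a clique of size 5, and the vertices of any clique must share a bag in every tree decomposition; so some bag has ≥ 5 vertices and tw(G) ≥ 4. Therefore the treewidth is 4.

Treewidth 4.
One such decomposition:
Bags: B1 = {a, b, g, h, i}  B2 = {b, d, g, h, i}  B3 = {a, b, g, h, j}  B4 = {b, d, f, g, i}  B5 = {b, c, d, g, h}  B6 = {a, b, e, h, i}  B7 = {a, b, e, i, k}
Tree: B1–B2, B1–B3, B2–B4, B2–B5, B1–B6, B6–B7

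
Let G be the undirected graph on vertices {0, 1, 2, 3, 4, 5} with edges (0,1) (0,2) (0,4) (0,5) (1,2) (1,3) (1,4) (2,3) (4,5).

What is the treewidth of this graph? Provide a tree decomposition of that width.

Treewidth 2.
Bags: B1 = {1, 2, 3}  B2 = {0, 1, 2}  B3 = {0, 1, 4}  B4 = {0, 4, 5}
Tree: B1–B2, B2–B3, B3–B4

The largest bag has 3 vertices, giving width 2; this decomposition certifies tw(G) ≤ 2. Conversely, {0, 1, 2} is a clique of size 3, and the vertices of any clique must share a bag in every tree decomposition; so some bag has ≥ 3 vertices and tw(G) ≥ 2. Therefore the treewidth is 2.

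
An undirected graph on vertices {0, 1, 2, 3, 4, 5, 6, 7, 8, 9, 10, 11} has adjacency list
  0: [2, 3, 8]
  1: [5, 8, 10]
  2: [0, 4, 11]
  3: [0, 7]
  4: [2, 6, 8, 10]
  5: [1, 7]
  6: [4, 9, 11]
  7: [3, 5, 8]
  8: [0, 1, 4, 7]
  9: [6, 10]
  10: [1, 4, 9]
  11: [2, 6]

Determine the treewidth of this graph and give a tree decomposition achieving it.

Treewidth 3.
One such decomposition:
Bags: B1 = {6, 9, 10, 11}  B2 = {4, 6, 10, 11}  B3 = {2, 4, 10, 11}  B4 = {1, 2, 4, 10}  B5 = {1, 2, 4, 8}  B6 = {0, 1, 2, 8}  B7 = {0, 1, 5, 8}  B8 = {0, 5, 7, 8}  B9 = {0, 3, 5, 7}
Tree: B1–B2, B2–B3, B3–B4, B4–B5, B5–B6, B6–B7, B7–B8, B8–B9

Each bag holds 4 vertices, so the decomposition has width 3, which upper-bounds the treewidth. For the lower bound: the 4 vertex sets {6,9,11}, {10}, {4}, {0,1,2,8} are disjoint, each induces a connected subgraph, and every pair is joined by at least one edge of G. Contracting each set to a single vertex therefore yields K_{4} as a minor, and since treewidth is minor-monotone, tw(G) ≥ tw(K_{4}) = 3. Combining the bounds, tw(G) = 3.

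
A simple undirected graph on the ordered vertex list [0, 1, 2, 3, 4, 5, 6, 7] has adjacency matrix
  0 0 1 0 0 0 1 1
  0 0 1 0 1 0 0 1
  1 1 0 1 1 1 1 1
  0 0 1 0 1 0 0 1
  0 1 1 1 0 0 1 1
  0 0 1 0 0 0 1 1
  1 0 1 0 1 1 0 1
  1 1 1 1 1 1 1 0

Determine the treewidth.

A width-3 tree decomposition is:
Bags: B1 = {2, 4, 6, 7}  B2 = {1, 2, 4, 7}  B3 = {2, 3, 4, 7}  B4 = {2, 5, 6, 7}  B5 = {0, 2, 6, 7}
Tree: B1–B2, B2–B3, B1–B4, B1–B5
Each bag holds 4 vertices, so the decomposition has width 3, which upper-bounds the treewidth. For the lower bound, the 4 vertices {0, 2, 6, 7} are pairwise adjacent, and any tree decomposition puts a clique entirely inside one bag — forcing width ≥ 3. Combining the bounds, tw(G) = 3.

3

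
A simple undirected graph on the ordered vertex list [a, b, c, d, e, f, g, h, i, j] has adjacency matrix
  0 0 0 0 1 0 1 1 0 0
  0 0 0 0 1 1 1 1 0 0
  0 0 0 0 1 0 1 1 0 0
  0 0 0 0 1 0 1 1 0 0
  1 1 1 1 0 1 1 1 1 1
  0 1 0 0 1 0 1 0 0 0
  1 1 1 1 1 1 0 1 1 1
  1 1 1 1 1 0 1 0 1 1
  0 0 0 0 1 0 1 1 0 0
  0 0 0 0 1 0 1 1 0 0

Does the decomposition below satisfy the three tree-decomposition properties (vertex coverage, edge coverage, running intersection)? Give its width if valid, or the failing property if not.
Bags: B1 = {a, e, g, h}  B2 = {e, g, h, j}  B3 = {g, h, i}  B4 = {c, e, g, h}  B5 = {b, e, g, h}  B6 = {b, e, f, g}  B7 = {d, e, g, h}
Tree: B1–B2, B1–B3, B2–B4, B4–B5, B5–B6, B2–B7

A tree decomposition must satisfy three properties: every vertex lies in some bag; for every edge, both endpoints lie together in some bag; and for every vertex, the bags containing it form a connected subtree. Here edge (e,i) lies in no bag, so the decomposition is invalid.

No — edge (e,i) lies in no bag.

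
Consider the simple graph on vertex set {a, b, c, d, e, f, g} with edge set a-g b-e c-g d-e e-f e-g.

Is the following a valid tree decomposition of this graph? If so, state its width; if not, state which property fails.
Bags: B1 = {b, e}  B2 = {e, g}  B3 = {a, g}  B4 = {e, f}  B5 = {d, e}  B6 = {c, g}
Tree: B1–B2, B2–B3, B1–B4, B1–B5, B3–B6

Yes; width 1.

Every vertex of G appears in some bag (union = {a, b, c, d, e, f, g}); every edge is covered by a bag; and for each vertex v the set of bags containing v is connected in the bag tree. The decomposition is therefore valid. The largest bag has 2 vertices, so the width is 1.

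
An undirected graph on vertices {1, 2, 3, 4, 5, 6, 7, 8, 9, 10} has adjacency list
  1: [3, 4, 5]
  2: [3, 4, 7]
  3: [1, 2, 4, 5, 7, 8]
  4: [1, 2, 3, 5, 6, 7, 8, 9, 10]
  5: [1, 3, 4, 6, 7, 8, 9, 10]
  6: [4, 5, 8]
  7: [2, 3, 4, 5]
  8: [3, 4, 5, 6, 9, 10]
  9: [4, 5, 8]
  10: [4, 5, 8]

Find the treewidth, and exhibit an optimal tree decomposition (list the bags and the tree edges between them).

Treewidth 3.
Bags: B1 = {2, 3, 4, 7}  B2 = {3, 4, 5, 7}  B3 = {1, 3, 4, 5}  B4 = {3, 4, 5, 8}  B5 = {4, 5, 8, 10}  B6 = {4, 5, 8, 9}  B7 = {4, 5, 6, 8}
Tree: B1–B2, B2–B3, B3–B4, B4–B5, B5–B6, B6–B7

Each bag holds 4 vertices, so the decomposition has width 3, which upper-bounds the treewidth. Conversely, {2, 3, 4, 7} is a clique of size 4, and the vertices of any clique must share a bag in every tree decomposition; so some bag has ≥ 4 vertices and tw(G) ≥ 3. Combining the bounds, tw(G) = 3.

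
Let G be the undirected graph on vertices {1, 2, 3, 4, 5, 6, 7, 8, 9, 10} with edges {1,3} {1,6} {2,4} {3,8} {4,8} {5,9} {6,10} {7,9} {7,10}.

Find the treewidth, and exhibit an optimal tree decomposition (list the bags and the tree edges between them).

Treewidth 1.
One optimal decomposition is:
Bags: B1 = {5, 9}  B2 = {7, 9}  B3 = {7, 10}  B4 = {6, 10}  B5 = {1, 6}  B6 = {1, 3}  B7 = {3, 8}  B8 = {4, 8}  B9 = {2, 4}
Tree: B1–B2, B2–B3, B3–B4, B4–B5, B5–B6, B6–B7, B7–B8, B8–B9

Each bag holds 2 vertices, so the decomposition has width 1, which upper-bounds the treewidth. G has an edge, so its treewidth is at least 1. Combining the bounds, tw(G) = 1.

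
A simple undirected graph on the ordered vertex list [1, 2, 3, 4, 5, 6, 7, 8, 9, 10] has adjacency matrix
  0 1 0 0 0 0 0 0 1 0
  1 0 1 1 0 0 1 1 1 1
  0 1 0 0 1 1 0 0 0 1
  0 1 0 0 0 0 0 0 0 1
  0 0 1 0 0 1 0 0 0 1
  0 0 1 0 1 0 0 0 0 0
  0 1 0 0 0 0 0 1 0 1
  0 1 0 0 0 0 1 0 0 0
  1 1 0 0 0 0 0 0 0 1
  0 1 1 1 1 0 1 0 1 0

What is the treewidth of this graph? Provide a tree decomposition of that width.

Treewidth 2.
One optimal decomposition is:
Bags: B1 = {2, 3, 10}  B2 = {2, 9, 10}  B3 = {2, 4, 10}  B4 = {3, 5, 10}  B5 = {3, 5, 6}  B6 = {1, 2, 9}  B7 = {2, 7, 10}  B8 = {2, 7, 8}
Tree: B1–B2, B1–B3, B1–B4, B4–B5, B2–B6, B1–B7, B7–B8

Every bag has size at most 3, so the width is 3 − 1 = 2 and tw(G) ≤ 2. On the other hand G contains the 3-clique {2, 7, 8}. A clique must lie in a single bag of any decomposition, so no decomposition can have width below 2. Combining the bounds, tw(G) = 2.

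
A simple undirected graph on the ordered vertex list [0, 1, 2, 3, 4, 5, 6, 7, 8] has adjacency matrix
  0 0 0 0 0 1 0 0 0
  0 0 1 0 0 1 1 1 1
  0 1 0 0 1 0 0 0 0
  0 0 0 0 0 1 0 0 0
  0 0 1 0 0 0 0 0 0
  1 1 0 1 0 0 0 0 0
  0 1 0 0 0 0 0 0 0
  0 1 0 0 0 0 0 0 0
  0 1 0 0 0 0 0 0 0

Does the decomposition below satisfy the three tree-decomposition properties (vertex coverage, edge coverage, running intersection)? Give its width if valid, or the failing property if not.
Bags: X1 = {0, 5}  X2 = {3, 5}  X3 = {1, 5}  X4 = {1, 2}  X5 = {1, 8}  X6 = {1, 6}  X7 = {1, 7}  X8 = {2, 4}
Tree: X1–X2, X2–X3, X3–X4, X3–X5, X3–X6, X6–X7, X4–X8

Yes; width 1.

Vertex coverage: the bags together contain {0, 1, 2, 3, 4, 5, 6, 7, 8}, the full vertex set. Edge coverage: each edge of G has both endpoints in at least one bag. Running intersection: for every vertex, the bags containing it form a connected subtree. All three properties hold, so this is a valid tree decomposition of width max|bag| − 1 = 1, and hence tw(G) ≤ 1.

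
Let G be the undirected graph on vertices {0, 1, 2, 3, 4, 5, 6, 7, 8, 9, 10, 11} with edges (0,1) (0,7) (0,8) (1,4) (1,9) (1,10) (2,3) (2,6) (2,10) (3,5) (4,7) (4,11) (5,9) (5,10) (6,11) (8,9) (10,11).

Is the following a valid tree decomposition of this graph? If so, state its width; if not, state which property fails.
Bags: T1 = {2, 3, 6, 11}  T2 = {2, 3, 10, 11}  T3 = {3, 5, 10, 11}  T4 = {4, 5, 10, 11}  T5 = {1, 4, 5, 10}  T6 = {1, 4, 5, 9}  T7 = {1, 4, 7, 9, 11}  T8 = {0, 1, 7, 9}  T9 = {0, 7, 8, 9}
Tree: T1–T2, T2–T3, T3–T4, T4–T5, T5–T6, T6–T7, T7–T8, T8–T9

A tree decomposition must satisfy three properties: every vertex lies in some bag; for every edge, both endpoints lie together in some bag; and for every vertex, the bags containing it form a connected subtree. Here bags containing vertex 11 are not connected in the tree, so the decomposition is invalid.

No — bags containing vertex 11 are not connected in the tree.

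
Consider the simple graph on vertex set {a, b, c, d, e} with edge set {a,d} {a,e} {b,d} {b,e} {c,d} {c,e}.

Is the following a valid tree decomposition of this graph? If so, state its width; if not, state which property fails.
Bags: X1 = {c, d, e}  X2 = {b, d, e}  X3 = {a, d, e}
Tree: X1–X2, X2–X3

Vertex coverage: the bags together contain {a, b, c, d, e}, the full vertex set. Edge coverage: each edge of G has both endpoints in at least one bag. Running intersection: for every vertex, the bags containing it form a connected subtree. All three properties hold, so this is a valid tree decomposition of width max|bag| − 1 = 2, and hence tw(G) ≤ 2.

Yes; width 2.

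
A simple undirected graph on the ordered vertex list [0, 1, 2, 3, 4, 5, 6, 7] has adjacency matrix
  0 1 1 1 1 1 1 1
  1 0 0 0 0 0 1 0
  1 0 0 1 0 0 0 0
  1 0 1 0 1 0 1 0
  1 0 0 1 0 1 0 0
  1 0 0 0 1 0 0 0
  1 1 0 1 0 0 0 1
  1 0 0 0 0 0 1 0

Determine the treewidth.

A width-2 tree decomposition is:
Bags: B1 = {0, 6, 7}  B2 = {0, 3, 6}  B3 = {0, 2, 3}  B4 = {0, 1, 6}  B5 = {0, 3, 4}  B6 = {0, 4, 5}
Tree: B1–B2, B2–B3, B2–B4, B3–B5, B5–B6
Every bag has size at most 3, so the width is 3 − 1 = 2 and tw(G) ≤ 2. For the lower bound, the 3 vertices {0, 1, 6} are pairwise adjacent, and any tree decomposition puts a clique entirely inside one bag — forcing width ≥ 2. Combining the bounds, tw(G) = 2.

2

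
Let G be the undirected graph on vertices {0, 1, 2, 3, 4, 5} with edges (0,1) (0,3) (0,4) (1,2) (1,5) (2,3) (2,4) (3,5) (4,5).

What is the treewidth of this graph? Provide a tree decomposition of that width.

Each bag holds 4 vertices, so the decomposition has width 3, which upper-bounds the treewidth. For the lower bound: the 4 vertex sets {4,5}, {0,1}, {3}, {2} are disjoint, each induces a connected subgraph, and every pair is joined by at least one edge of G. Contracting each set to a single vertex therefore yields K_{4} as a minor, and since treewidth is minor-monotone, tw(G) ≥ tw(K_{4}) = 3. The upper and lower bounds meet at 3, so that is the treewidth.

Treewidth 3.
One optimal decomposition is:
Bags: B1 = {1, 3, 4, 5}  B2 = {0, 1, 3, 4}  B3 = {1, 2, 3, 4}
Tree: B1–B2, B2–B3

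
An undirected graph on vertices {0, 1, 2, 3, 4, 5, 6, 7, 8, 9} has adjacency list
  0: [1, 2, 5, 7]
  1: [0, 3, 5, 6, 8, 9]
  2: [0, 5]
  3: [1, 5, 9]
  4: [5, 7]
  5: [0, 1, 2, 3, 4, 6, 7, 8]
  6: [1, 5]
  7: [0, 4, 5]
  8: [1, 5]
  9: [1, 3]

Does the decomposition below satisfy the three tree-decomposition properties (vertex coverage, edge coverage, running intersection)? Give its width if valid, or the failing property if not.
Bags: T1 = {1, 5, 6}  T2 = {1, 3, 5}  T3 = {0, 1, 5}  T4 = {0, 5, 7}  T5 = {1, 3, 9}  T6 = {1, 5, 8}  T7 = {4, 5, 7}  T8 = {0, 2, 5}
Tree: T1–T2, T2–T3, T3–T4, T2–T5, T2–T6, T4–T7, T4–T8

Yes; width 2.

Checking the three conditions: (i) the bags cover all of {0, 1, 2, 3, 4, 5, 6, 7, 8, 9}; (ii) for each edge, some bag contains both endpoints; (iii) the bags containing any fixed vertex form a subtree. All hold, so the decomposition is valid with width 3 − 1 = 2.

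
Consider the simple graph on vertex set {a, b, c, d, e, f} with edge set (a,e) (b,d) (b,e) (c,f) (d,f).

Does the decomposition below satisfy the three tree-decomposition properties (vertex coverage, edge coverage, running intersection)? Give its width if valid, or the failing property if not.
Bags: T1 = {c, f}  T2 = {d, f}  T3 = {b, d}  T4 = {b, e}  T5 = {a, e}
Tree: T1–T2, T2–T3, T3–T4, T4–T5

Checking the three conditions: (i) the bags cover all of {a, b, c, d, e, f}; (ii) for each edge, some bag contains both endpoints; (iii) the bags containing any fixed vertex form a subtree. All hold, so the decomposition is valid with width 2 − 1 = 1.

Yes; width 1.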